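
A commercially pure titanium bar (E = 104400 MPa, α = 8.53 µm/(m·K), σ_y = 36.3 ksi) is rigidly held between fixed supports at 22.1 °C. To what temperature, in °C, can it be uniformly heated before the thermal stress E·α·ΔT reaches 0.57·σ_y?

182 °C

E = 104400 MPa = 104.4 GPa.
σ_y = 36.3 ksi = 250.3 MPa.
E·α·ΔT = 142.7 MPa ⇒ ΔT = 142.7 / (104.4×10³ × 8.53×10⁻⁶) = 160.2 K.
T = 22.1 + 160.2 = 182.3 °C.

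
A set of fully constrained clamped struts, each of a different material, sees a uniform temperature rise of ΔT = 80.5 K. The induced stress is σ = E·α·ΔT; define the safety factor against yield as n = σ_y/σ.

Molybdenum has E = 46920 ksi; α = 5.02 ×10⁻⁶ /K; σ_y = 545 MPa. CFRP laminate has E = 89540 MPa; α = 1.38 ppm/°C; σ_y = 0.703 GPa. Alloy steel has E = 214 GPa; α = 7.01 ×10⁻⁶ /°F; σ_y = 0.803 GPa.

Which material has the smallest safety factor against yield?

alloy steel

Per material, after unit conversion:
  molybdenum: E = 323.5, α = 5.02, σ_y = 545.0 → σ = 131 MPa, n = 4.17
  CFRP laminate: E = 89.54, α = 1.38, σ_y = 703.0 → σ = 9.95 MPa, n = 70.7
  alloy steel: E = 214.0, α = 12.6, σ_y = 803.0 → σ = 217 MPa, n = 3.69
Alloy steel has the lowest safety factor, n = 3.69.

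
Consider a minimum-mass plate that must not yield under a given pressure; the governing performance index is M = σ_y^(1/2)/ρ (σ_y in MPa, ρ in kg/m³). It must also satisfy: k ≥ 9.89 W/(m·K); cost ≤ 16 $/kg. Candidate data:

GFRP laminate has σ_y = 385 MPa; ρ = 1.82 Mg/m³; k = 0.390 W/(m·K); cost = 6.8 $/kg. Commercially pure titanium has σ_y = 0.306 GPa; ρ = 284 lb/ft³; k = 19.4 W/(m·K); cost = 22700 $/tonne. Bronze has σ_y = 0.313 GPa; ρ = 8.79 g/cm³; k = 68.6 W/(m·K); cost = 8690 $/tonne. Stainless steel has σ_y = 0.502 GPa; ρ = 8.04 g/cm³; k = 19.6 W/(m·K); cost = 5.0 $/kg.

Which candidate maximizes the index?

stainless steel

Screen on constraints: k ≥ 9.89 W/(m·K); cost ≤ 16 $/kg. Survivors: bronze, stainless steel.
Convert each candidate to consistent units, then evaluate M:
  bronze: σ_y = 313.0 MPa, ρ = 8790 kg/m³
  stainless steel: σ_y = 502.0 MPa, ρ = 8040 kg/m³
  stainless steel: M = 2.79×10⁻³
  bronze: M = 2.01×10⁻³
Stainless steel ranks first.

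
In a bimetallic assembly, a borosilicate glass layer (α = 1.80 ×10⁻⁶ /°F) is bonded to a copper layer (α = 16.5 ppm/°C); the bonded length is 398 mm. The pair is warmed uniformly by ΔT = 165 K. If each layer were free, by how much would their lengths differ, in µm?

871 µm

borosilicate glass: α = 1.80×10⁻⁶/°F × 9/5 = 3.24×10⁻⁶/K.
Δα = |3.24 − 16.5|×10⁻⁶/K = 13.3×10⁻⁶/K.
ΔL_mismatch = Δα·L·ΔT = 13.3×10⁻⁶ × 398.0 mm × 165.0 K = 871 µm.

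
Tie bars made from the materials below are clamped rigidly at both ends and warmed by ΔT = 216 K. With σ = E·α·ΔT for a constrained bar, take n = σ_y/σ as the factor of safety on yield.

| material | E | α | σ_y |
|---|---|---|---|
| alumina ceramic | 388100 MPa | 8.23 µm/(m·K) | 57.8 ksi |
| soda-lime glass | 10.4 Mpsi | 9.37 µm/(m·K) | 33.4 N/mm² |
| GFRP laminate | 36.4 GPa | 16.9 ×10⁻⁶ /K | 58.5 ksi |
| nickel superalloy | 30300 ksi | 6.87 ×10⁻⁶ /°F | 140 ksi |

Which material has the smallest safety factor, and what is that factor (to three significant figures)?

soda-lime glass, n = 0.230

With everything in SI (GPa, ×10⁻⁶/K, MPa):
  alumina ceramic: E = 388.1, α = 8.23, σ_y = 398.5 → σ = 690 MPa, n = 0.578
  soda-lime glass: E = 71.71, α = 9.37, σ_y = 33.40 → σ = 145 MPa, n = 0.230
  GFRP laminate: E = 36.40, α = 16.9, σ_y = 403.3 → σ = 133 MPa, n = 3.04
  nickel superalloy: E = 208.9, α = 12.4, σ_y = 965.3 → σ = 558 MPa, n = 1.73
The minimum is soda-lime glass at n = 0.230.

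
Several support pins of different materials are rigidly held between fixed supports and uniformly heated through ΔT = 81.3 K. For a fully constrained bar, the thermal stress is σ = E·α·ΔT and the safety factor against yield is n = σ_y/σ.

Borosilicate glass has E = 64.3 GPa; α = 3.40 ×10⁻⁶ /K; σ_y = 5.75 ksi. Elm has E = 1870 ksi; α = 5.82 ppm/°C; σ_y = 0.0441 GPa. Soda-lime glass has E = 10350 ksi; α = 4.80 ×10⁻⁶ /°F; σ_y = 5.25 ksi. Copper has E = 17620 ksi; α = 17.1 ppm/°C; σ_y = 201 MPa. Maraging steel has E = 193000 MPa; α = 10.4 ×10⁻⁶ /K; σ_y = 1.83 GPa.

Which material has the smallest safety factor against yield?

In consistent units (E in GPa, α in ×10⁻⁶/K, σ_y in MPa):
  borosilicate glass: E = 64.30, α = 3.40, σ_y = 39.64 → σ = 17.8 MPa, n = 2.23
  elm: E = 12.89, α = 5.82, σ_y = 44.10 → σ = 6.10 MPa, n = 7.23
  soda-lime glass: E = 71.36, α = 8.64, σ_y = 36.20 → σ = 50.1 MPa, n = 0.722
  copper: E = 121.5, α = 17.1, σ_y = 201.0 → σ = 169 MPa, n = 1.19
  maraging steel: E = 193.0, α = 10.4, σ_y = 1830 → σ = 163 MPa, n = 11.2
Smallest n: soda-lime glass with n = 0.722.

soda-lime glass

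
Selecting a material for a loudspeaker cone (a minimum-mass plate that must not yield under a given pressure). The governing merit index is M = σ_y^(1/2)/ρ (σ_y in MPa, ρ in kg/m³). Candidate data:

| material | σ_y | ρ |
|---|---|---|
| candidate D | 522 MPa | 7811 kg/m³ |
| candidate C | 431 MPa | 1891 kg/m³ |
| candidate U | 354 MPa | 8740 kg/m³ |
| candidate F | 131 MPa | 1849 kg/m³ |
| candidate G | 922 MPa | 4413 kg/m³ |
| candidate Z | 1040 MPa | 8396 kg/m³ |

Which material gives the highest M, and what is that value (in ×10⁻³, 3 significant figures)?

Computing M directly (units already consistent):
  candidate C: M = 11.0×10⁻³
  candidate G: M = 6.88×10⁻³
  candidate F: M = 6.19×10⁻³
  candidate Z: M = 3.84×10⁻³
  candidate D: M = 2.93×10⁻³
  candidate U: M = 2.15×10⁻³
Highest index: candidate C.

candidate C, M = 11.0×10⁻³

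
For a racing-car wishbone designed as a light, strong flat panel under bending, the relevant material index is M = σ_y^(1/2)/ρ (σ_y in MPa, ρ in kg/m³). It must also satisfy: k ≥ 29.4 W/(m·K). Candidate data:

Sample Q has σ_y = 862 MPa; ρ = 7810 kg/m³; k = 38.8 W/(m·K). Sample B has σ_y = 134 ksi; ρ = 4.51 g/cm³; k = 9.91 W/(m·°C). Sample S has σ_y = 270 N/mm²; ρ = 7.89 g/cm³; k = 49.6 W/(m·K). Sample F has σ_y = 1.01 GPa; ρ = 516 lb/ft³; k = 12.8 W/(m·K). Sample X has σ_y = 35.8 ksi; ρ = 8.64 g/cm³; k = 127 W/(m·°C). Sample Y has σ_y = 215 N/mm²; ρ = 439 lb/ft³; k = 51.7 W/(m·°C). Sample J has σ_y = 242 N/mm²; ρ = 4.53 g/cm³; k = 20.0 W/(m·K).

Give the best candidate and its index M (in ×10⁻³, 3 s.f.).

sample Q, M = 3.76×10⁻³

Screen on constraints: k ≥ 29.4 W/(m·K). Survivors: sample Q, sample S, sample X, sample Y.
Putting every candidate on a common basis:
  sample Q: σ_y = 862.0 MPa, ρ = 7810 kg/m³
  sample S: σ_y = 270.0 MPa, ρ = 7890 kg/m³
  sample X: σ_y = 246.8 MPa, ρ = 8640 kg/m³
  sample Y: σ_y = 215.0 MPa, ρ = 7032 kg/m³
  sample Q: M = 3.76×10⁻³
  sample Y: M = 2.09×10⁻³
  sample S: M = 2.08×10⁻³
  sample X: M = 1.82×10⁻³
Sample Q has the largest M.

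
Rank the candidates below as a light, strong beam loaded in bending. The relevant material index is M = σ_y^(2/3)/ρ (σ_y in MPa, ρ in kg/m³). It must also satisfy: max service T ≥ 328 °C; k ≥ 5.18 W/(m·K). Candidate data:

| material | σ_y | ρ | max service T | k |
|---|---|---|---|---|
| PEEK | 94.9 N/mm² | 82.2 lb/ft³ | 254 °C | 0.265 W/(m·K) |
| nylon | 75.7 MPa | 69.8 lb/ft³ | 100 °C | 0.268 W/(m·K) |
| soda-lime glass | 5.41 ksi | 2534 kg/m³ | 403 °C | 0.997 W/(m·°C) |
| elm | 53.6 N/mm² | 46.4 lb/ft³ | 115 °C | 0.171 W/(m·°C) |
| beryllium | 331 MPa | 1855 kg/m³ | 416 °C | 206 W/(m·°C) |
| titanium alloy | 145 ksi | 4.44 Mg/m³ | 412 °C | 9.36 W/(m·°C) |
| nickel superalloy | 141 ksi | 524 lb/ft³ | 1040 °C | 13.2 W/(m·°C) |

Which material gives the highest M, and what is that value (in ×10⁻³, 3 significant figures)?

Screen on constraints: max service T ≥ 328 °C; k ≥ 5.18 W/(m·K). Survivors: beryllium, titanium alloy, nickel superalloy.
In SI units:
  beryllium: σ_y = 331.0 MPa, ρ = 1855 kg/m³
  titanium alloy: σ_y = 999.7 MPa, ρ = 4440 kg/m³
  nickel superalloy: σ_y = 972.2 MPa, ρ = 8394 kg/m³
  beryllium: M = 25.8×10⁻³
  titanium alloy: M = 22.5×10⁻³
  nickel superalloy: M = 11.7×10⁻³
Beryllium has the largest M.

beryllium, M = 25.8×10⁻³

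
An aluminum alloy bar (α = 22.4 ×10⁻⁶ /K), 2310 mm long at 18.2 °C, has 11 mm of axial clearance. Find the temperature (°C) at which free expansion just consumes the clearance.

α·L₀·ΔT = 11.0 mm ⇒ ΔT = 11.0 / (22.4×10⁻⁶ × 2310.0) = 212.6 K.
T = 18.2 + 212.6 = 230.8 °C.

231 °C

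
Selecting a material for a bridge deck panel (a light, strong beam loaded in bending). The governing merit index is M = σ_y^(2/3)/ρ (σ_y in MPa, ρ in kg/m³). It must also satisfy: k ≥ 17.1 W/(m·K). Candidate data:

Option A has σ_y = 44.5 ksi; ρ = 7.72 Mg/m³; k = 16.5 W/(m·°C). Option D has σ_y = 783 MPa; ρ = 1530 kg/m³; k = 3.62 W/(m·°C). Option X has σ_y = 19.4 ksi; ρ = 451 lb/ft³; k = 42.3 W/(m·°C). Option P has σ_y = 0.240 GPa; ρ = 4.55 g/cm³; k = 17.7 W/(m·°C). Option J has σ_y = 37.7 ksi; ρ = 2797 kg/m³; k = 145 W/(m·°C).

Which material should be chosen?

Screen on constraints: k ≥ 17.1 W/(m·K). Survivors: option X, option P, option J.
Convert each candidate to consistent units, then evaluate M:
  option X: σ_y = 133.8 MPa, ρ = 7224 kg/m³
  option P: σ_y = 240.0 MPa, ρ = 4550 kg/m³
  option J: σ_y = 259.9 MPa, ρ = 2797 kg/m³
  option J: M = 14.6×10⁻³
  option P: M = 8.49×10⁻³
  option X: M = 3.62×10⁻³
Option J ranks first.

option J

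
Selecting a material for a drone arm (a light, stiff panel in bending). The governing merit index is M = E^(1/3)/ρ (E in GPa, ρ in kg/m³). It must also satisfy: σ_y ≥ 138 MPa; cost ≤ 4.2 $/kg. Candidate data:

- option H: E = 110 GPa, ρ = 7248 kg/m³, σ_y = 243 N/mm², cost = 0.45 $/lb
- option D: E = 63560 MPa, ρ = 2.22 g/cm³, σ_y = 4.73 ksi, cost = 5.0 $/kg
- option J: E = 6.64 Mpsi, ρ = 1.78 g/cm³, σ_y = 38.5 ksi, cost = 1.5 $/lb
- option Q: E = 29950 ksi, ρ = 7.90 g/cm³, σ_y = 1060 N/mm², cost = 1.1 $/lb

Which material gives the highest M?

Screen on constraints: σ_y ≥ 138 MPa; cost ≤ 4.2 $/kg. Survivors: option H, option J, option Q.
Normalizing units and computing the index:
  option H: E = 110.0 GPa, ρ = 7248 kg/m³
  option J: E = 45.78 GPa, ρ = 1780 kg/m³
  option Q: E = 206.5 GPa, ρ = 7900 kg/m³
  option J: M = 2.01×10⁻³
  option Q: M = 0.748×10⁻³
  option H: M = 0.661×10⁻³
Option J has the largest M.

option J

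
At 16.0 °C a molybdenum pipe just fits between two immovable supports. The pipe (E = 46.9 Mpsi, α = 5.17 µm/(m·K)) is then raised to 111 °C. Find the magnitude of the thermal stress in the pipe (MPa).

E = 46.9 Mpsi = 323.4 GPa.
ΔT = 95.00 K. Constrained thermal stress σ = E·α·ΔT = 323.4×10³ MPa × 5.17×10⁻⁶ × 95.00 = 159 MPa (compressive).

159 MPa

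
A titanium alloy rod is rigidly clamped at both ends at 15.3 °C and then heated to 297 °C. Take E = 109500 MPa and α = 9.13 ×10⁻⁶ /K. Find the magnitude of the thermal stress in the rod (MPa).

E = 109500 MPa = 109.5 GPa.
ΔT = 281.7 K. Constrained thermal stress σ = E·α·ΔT = 109.5×10³ MPa × 9.13×10⁻⁶ × 281.7 = 282 MPa (compressive).

282 MPa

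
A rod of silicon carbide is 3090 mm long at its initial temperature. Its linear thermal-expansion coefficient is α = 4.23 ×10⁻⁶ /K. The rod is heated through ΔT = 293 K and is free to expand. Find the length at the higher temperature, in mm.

ΔL = α·L₀·ΔT = 4.23×10⁻⁶ × 3090 mm × 293.0 K = 3.83 mm.
L = L₀ + ΔL = 3090 + 3.83 = 3093.8 mm.

3093.8 mm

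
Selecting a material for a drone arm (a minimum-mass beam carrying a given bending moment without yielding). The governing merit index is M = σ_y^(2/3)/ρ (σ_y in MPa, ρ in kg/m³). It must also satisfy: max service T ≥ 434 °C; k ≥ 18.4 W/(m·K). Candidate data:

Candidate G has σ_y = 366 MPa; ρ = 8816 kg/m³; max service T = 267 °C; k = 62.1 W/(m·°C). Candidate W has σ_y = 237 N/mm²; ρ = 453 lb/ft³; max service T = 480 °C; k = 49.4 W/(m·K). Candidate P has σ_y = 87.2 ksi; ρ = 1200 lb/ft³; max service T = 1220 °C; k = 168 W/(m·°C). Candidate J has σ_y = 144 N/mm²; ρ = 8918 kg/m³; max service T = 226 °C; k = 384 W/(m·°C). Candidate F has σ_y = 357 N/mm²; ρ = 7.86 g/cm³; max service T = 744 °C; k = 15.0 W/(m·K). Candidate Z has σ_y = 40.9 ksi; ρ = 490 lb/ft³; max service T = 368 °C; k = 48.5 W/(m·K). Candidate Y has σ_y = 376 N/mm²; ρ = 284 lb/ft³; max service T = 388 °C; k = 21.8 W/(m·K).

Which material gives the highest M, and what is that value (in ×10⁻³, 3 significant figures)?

candidate W, M = 5.28×10⁻³

Screen on constraints: max service T ≥ 434 °C; k ≥ 18.4 W/(m·K). Survivors: candidate W, candidate P.
In SI units:
  candidate W: σ_y = 237.0 MPa, ρ = 7256 kg/m³
  candidate P: σ_y = 601.2 MPa, ρ = 19220 kg/m³
  candidate W: M = 5.28×10⁻³
  candidate P: M = 3.71×10⁻³
Candidate W has the largest M.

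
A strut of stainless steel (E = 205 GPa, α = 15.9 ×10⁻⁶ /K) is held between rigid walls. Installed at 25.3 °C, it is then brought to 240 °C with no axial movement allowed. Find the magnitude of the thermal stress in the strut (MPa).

700 MPa

ΔT = 214.7 K. Constrained thermal stress σ = E·α·ΔT = 205.0×10³ MPa × 15.9×10⁻⁶ × 214.7 = 700 MPa (compressive).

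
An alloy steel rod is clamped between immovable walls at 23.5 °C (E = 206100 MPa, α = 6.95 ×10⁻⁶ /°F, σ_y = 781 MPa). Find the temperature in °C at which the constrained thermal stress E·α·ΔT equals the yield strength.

326 °C

E = 206100 MPa = 206.1 GPa.
α = 6.95×10⁻⁶/°F × 9/5 = 12.5×10⁻⁶/K.
E·α·ΔT = 781.0 MPa ⇒ ΔT = 781.0 / (206.1×10³ × 12.5×10⁻⁶) = 302.9 K.
T = 23.5 + 302.9 = 326.4 °C.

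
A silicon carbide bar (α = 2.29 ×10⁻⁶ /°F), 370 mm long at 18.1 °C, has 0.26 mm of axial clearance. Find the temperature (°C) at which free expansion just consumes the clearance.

189 °C

α = 2.29×10⁻⁶/°F × 9/5 = 4.12×10⁻⁶/K.
α·L₀·ΔT = 0.26 mm ⇒ ΔT = 0.26 / (4.12×10⁻⁶ × 370.0) = 170.5 K.
T = 18.1 + 170.5 = 188.6 °C.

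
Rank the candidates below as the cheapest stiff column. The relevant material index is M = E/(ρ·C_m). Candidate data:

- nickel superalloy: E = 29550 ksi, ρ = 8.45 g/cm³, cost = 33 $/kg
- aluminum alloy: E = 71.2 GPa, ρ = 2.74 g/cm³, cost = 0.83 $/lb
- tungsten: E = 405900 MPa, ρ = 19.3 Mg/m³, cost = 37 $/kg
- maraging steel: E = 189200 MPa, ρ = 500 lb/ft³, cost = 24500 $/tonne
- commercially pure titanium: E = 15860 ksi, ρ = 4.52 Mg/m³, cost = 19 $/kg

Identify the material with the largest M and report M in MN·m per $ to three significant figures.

aluminum alloy, M = 14.2 MN·m per $

Convert each candidate to consistent units, then evaluate M:
  nickel superalloy: E = 203.7 GPa, ρ = 8450 kg/m³, cost = 33.00 $/kg
  aluminum alloy: E = 71.20 GPa, ρ = 2740 kg/m³, cost = 1.830 $/kg
  tungsten: E = 405.9 GPa, ρ = 19300 kg/m³, cost = 37.00 $/kg
  maraging steel: E = 189.2 GPa, ρ = 8009 kg/m³, cost = 24.50 $/kg
  commercially pure titanium: E = 109.4 GPa, ρ = 4520 kg/m³, cost = 19.00 $/kg
  aluminum alloy: M = 14.2 MN·m per $
  commercially pure titanium: M = 1.27 MN·m per $
  maraging steel: M = 0.964 MN·m per $
  nickel superalloy: M = 0.731 MN·m per $
  tungsten: M = 0.568 MN·m per $
Aluminum alloy ranks first.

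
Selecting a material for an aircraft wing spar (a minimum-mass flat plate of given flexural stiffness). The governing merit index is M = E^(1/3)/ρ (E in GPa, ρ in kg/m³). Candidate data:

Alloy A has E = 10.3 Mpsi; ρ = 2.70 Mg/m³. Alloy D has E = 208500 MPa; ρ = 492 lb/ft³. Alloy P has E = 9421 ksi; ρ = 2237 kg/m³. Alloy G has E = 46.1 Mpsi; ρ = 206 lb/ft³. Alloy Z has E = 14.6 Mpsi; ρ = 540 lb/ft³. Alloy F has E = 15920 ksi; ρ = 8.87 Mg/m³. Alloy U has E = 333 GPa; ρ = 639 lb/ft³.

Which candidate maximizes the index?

In SI units:
  alloy A: E = 71.02 GPa, ρ = 2700 kg/m³
  alloy D: E = 208.5 GPa, ρ = 7881 kg/m³
  alloy P: E = 64.96 GPa, ρ = 2237 kg/m³
  alloy G: E = 317.8 GPa, ρ = 3300 kg/m³
  alloy Z: E = 100.7 GPa, ρ = 8650 kg/m³
  alloy F: E = 109.8 GPa, ρ = 8870 kg/m³
  alloy U: E = 333.0 GPa, ρ = 10240 kg/m³
  alloy G: M = 2.07×10⁻³
  alloy P: M = 1.80×10⁻³
  alloy A: M = 1.53×10⁻³
  alloy D: M = 0.752×10⁻³
  alloy U: M = 0.677×10⁻³
  alloy F: M = 0.540×10⁻³
  alloy Z: M = 0.538×10⁻³
Alloy G has the largest M.

alloy G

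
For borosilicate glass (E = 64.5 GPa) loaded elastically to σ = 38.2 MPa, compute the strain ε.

ε = σ/E = 38.2 / 64500 = 5.92×10⁻⁴.

5.92×10⁻⁴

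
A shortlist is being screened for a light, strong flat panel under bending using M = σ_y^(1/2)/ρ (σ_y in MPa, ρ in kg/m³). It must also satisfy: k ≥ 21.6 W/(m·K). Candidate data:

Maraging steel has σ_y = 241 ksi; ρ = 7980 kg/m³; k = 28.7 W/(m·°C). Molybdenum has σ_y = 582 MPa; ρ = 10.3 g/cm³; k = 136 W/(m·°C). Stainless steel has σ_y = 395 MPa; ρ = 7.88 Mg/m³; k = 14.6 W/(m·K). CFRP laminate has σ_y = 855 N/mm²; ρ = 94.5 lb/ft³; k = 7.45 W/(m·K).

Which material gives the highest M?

Screen on constraints: k ≥ 21.6 W/(m·K). Survivors: maraging steel, molybdenum.
Convert each candidate to consistent units, then evaluate M:
  maraging steel: σ_y = 1662 MPa, ρ = 7980 kg/m³
  molybdenum: σ_y = 582.0 MPa, ρ = 10300 kg/m³
  maraging steel: M = 5.11×10⁻³
  molybdenum: M = 2.34×10⁻³
Maraging steel has the largest M.

maraging steel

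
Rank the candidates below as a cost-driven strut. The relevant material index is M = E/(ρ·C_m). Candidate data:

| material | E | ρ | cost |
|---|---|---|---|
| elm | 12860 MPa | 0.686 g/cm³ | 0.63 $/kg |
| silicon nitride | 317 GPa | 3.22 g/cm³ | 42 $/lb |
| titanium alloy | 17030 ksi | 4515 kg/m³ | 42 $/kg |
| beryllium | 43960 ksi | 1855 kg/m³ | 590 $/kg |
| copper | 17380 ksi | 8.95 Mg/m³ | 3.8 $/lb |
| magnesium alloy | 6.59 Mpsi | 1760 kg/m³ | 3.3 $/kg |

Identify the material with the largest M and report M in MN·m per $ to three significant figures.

elm, M = 29.8 MN·m per $

In SI units:
  elm: E = 12.86 GPa, ρ = 686.0 kg/m³, cost = 0.6300 $/kg
  silicon nitride: E = 317.0 GPa, ρ = 3220 kg/m³, cost = 92.59 $/kg
  titanium alloy: E = 117.4 GPa, ρ = 4515 kg/m³, cost = 42.00 $/kg
  beryllium: E = 303.1 GPa, ρ = 1855 kg/m³, cost = 590.0 $/kg
  copper: E = 119.8 GPa, ρ = 8950 kg/m³, cost = 8.377 $/kg
  magnesium alloy: E = 45.44 GPa, ρ = 1760 kg/m³, cost = 3.300 $/kg
  elm: M = 29.8 MN·m per $
  magnesium alloy: M = 7.82 MN·m per $
  copper: M = 1.60 MN·m per $
  silicon nitride: M = 1.06 MN·m per $
  titanium alloy: M = 0.619 MN·m per $
  beryllium: M = 0.277 MN·m per $
Elm ranks first.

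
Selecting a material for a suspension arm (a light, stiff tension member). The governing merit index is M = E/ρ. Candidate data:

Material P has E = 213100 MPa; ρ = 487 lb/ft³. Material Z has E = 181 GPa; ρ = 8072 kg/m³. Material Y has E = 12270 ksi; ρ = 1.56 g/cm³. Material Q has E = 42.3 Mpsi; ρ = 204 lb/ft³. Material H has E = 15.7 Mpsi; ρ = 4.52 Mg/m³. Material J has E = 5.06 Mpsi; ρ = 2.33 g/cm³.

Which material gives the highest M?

Normalizing units and computing the index:
  material P: E = 213.1 GPa, ρ = 7801 kg/m³
  material Z: E = 181.0 GPa, ρ = 8072 kg/m³
  material Y: E = 84.60 GPa, ρ = 1560 kg/m³
  material Q: E = 291.6 GPa, ρ = 3268 kg/m³
  material H: E = 108.2 GPa, ρ = 4520 kg/m³
  material J: E = 34.89 GPa, ρ = 2330 kg/m³
  material Q: M = 89.3 MN·m/kg
  material Y: M = 54.2 MN·m/kg
  material P: M = 27.3 MN·m/kg
  material H: M = 23.9 MN·m/kg
  material Z: M = 22.4 MN·m/kg
  material J: M = 15.0 MN·m/kg
Material Q ranks first.

material Q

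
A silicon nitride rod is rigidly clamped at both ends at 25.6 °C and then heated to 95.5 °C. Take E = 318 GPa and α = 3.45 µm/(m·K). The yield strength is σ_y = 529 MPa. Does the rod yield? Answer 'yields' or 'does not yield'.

does not yield

ΔT = 69.90 K. Constrained thermal stress σ = E·α·ΔT = 318.0×10³ MPa × 3.45×10⁻⁶ × 69.90 = 76.7 MPa (compressive).
Compare to σ_y = 529 MPa: σ < σ_y, so it does not yield.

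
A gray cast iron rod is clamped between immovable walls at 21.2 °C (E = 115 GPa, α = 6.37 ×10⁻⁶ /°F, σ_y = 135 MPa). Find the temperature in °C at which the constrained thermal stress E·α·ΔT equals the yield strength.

124 °C

α = 6.37×10⁻⁶/°F × 9/5 = 11.5×10⁻⁶/K.
E·α·ΔT = 135.0 MPa ⇒ ΔT = 135.0 / (115.0×10³ × 11.5×10⁻⁶) = 102.4 K.
T = 21.2 + 102.4 = 123.6 °C.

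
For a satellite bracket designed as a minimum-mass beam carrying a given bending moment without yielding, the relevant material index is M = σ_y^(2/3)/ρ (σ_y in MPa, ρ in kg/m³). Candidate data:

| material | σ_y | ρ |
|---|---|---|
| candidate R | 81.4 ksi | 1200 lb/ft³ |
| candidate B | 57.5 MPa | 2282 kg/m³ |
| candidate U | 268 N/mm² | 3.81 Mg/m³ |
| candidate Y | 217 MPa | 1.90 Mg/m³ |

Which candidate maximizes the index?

Convert each candidate to consistent units, then evaluate M:
  candidate R: σ_y = 561.2 MPa, ρ = 19220 kg/m³
  candidate B: σ_y = 57.50 MPa, ρ = 2282 kg/m³
  candidate U: σ_y = 268.0 MPa, ρ = 3810 kg/m³
  candidate Y: σ_y = 217.0 MPa, ρ = 1900 kg/m³
  candidate Y: M = 19.0×10⁻³
  candidate U: M = 10.9×10⁻³
  candidate B: M = 6.53×10⁻³
  candidate R: M = 3.54×10⁻³
The maximum is for candidate Y.

candidate Y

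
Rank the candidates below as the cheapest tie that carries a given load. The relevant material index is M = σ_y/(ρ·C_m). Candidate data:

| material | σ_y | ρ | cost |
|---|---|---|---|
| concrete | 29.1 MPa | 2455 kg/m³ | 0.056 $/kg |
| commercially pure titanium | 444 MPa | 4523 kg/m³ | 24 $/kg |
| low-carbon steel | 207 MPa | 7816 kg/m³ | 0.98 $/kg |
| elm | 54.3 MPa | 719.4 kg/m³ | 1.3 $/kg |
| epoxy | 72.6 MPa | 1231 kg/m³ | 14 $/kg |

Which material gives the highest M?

Evaluate M for each candidate:
  concrete: M = 212 kN·m per $
  elm: M = 58.1 kN·m per $
  low-carbon steel: M = 27.0 kN·m per $
  epoxy: M = 4.21 kN·m per $
  commercially pure titanium: M = 4.09 kN·m per $
Concrete ranks first.

concrete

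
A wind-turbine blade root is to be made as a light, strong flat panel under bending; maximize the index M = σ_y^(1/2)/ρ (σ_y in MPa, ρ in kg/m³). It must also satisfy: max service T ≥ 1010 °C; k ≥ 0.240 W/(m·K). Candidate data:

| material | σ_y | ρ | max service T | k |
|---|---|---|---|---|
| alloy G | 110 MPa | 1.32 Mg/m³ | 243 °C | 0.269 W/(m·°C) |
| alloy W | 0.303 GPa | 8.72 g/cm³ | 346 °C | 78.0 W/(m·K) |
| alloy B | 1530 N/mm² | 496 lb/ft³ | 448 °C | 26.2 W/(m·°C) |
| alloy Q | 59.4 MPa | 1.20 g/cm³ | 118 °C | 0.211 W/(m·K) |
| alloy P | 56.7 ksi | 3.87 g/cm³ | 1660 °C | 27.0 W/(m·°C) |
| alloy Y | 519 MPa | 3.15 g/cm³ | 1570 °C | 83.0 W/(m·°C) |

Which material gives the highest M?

Screen on constraints: max service T ≥ 1010 °C; k ≥ 0.240 W/(m·K). Survivors: alloy P, alloy Y.
In SI units:
  alloy P: σ_y = 390.9 MPa, ρ = 3870 kg/m³
  alloy Y: σ_y = 519.0 MPa, ρ = 3150 kg/m³
  alloy Y: M = 7.23×10⁻³
  alloy P: M = 5.11×10⁻³
Highest index: alloy Y.

alloy Y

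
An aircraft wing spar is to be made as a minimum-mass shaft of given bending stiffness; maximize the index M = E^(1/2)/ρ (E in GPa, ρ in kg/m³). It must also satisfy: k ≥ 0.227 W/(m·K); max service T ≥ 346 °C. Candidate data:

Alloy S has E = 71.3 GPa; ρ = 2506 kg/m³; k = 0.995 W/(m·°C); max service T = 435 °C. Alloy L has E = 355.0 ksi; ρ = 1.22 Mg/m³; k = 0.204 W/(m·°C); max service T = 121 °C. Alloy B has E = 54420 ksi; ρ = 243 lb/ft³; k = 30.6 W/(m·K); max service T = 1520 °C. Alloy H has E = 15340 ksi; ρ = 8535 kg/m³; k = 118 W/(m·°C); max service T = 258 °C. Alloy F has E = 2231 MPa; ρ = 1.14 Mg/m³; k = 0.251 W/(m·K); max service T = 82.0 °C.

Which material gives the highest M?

Screen on constraints: k ≥ 0.227 W/(m·K); max service T ≥ 346 °C. Survivors: alloy S, alloy B.
Normalizing units and computing the index:
  alloy S: E = 71.30 GPa, ρ = 2506 kg/m³
  alloy B: E = 375.2 GPa, ρ = 3892 kg/m³
  alloy B: M = 4.98×10⁻³
  alloy S: M = 3.37×10⁻³
Alloy B has the largest M.

alloy B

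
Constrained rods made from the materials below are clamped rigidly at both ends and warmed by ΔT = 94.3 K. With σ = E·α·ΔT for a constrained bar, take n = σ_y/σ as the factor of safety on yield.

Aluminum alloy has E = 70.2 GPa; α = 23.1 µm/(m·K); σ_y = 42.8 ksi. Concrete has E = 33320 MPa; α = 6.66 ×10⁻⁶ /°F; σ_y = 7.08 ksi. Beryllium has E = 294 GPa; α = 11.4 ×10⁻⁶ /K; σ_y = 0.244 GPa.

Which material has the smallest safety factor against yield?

Converting E to GPa, α to ×10⁻⁶/K, σ_y to MPa, then σ and n for each:
  aluminum alloy: E = 70.20, α = 23.1, σ_y = 295.1 → σ = 153 MPa, n = 1.93
  concrete: E = 33.32, α = 12.0, σ_y = 48.81 → σ = 37.7 MPa, n = 1.30
  beryllium: E = 294.0, α = 11.4, σ_y = 244.0 → σ = 316 MPa, n = 0.772
Smallest n: beryllium with n = 0.772.

beryllium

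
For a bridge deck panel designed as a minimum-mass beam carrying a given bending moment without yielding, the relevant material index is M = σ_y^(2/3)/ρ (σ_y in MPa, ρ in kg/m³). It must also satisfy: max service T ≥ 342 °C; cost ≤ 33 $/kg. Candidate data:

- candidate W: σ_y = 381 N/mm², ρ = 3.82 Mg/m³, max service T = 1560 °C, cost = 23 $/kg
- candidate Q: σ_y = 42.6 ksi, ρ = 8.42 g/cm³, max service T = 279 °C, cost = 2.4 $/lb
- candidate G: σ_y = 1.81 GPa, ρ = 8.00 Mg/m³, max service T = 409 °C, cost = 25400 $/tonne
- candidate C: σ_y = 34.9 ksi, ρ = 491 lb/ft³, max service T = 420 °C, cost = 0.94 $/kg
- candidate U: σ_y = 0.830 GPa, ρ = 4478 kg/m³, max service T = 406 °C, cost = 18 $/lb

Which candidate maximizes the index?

candidate G

Screen on constraints: max service T ≥ 342 °C; cost ≤ 33 $/kg. Survivors: candidate W, candidate G, candidate C.
Convert each candidate to consistent units, then evaluate M:
  candidate W: σ_y = 381.0 MPa, ρ = 3820 kg/m³
  candidate G: σ_y = 1810 MPa, ρ = 8000 kg/m³
  candidate C: σ_y = 240.6 MPa, ρ = 7865 kg/m³
  candidate G: M = 18.6×10⁻³
  candidate W: M = 13.8×10⁻³
  candidate C: M = 4.92×10⁻³
Candidate G has the largest M.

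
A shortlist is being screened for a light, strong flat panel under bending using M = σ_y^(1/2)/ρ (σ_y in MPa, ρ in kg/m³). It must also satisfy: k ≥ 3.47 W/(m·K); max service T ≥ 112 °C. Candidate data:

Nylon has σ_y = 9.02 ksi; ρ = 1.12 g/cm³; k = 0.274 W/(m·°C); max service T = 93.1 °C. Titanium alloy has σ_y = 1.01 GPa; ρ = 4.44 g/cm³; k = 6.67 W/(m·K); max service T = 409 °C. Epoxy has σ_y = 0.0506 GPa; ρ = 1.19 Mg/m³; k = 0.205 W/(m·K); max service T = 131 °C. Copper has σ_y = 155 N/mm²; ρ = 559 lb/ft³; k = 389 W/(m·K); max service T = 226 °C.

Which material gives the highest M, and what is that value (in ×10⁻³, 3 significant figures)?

Screen on constraints: k ≥ 3.47 W/(m·K); max service T ≥ 112 °C. Survivors: titanium alloy, copper.
Putting every candidate on a common basis:
  titanium alloy: σ_y = 1010 MPa, ρ = 4440 kg/m³
  copper: σ_y = 155.0 MPa, ρ = 8954 kg/m³
  titanium alloy: M = 7.16×10⁻³
  copper: M = 1.39×10⁻³
Titanium alloy ranks first.

titanium alloy, M = 7.16×10⁻³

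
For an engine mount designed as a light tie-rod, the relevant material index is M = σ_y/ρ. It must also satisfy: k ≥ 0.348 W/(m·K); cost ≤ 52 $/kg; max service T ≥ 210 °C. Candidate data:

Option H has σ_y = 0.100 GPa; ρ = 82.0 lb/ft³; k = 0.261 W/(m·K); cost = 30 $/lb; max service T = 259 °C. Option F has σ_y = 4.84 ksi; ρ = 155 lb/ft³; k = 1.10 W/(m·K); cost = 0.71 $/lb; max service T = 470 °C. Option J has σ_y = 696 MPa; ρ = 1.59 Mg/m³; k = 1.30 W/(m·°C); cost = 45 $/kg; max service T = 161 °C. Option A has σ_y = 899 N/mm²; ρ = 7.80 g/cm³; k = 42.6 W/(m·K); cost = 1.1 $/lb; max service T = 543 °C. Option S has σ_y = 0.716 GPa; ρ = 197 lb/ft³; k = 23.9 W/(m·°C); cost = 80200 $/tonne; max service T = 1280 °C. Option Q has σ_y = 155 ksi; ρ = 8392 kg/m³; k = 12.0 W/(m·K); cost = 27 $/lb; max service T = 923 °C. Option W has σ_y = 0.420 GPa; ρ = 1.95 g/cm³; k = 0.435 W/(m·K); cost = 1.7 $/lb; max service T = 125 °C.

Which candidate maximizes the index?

option A

Screen on constraints: k ≥ 0.348 W/(m·K); cost ≤ 52 $/kg; max service T ≥ 210 °C. Survivors: option F, option A.
Convert each candidate to consistent units, then evaluate M:
  option F: σ_y = 33.37 MPa, ρ = 2483 kg/m³
  option A: σ_y = 899.0 MPa, ρ = 7800 kg/m³
  option A: M = 115 kN·m/kg
  option F: M = 13.4 kN·m/kg
Option A has the largest M.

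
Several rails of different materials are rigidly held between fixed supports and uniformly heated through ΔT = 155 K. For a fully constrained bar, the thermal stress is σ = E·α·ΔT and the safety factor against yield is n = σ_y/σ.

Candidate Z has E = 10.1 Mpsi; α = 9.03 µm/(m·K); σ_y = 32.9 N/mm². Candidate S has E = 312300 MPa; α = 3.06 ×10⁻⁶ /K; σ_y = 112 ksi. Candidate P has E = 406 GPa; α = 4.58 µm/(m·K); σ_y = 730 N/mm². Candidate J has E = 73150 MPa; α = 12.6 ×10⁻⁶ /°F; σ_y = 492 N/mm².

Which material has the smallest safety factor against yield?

candidate Z

With everything in SI (GPa, ×10⁻⁶/K, MPa):
  candidate Z: E = 69.64, α = 9.03, σ_y = 32.90 → σ = 97.5 MPa, n = 0.338
  candidate S: E = 312.3, α = 3.06, σ_y = 772.2 → σ = 148 MPa, n = 5.21
  candidate P: E = 406.0, α = 4.58, σ_y = 730.0 → σ = 288 MPa, n = 2.53
  candidate J: E = 73.15, α = 22.7, σ_y = 492.0 → σ = 257 MPa, n = 1.91
Smallest n: candidate Z with n = 0.338.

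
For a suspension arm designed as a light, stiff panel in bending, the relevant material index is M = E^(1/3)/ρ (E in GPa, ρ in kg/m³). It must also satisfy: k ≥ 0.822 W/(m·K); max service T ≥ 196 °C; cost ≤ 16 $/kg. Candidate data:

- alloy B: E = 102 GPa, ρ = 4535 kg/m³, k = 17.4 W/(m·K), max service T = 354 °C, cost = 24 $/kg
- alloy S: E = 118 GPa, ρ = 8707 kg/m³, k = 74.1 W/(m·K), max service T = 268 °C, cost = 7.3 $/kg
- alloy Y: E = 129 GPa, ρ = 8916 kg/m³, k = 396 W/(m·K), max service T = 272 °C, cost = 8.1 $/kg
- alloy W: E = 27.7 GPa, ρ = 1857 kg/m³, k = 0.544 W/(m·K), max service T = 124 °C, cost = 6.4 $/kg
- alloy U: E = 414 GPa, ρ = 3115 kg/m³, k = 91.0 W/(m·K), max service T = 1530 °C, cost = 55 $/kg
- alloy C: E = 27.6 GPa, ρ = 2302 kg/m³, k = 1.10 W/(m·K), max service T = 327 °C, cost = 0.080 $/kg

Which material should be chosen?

alloy C

Screen on constraints: k ≥ 0.822 W/(m·K); max service T ≥ 196 °C; cost ≤ 16 $/kg. Survivors: alloy S, alloy Y, alloy C.
Per-candidate index values:
  alloy C: M = 1.31×10⁻³
  alloy Y: M = 0.567×10⁻³
  alloy S: M = 0.563×10⁻³
The maximum is for alloy C.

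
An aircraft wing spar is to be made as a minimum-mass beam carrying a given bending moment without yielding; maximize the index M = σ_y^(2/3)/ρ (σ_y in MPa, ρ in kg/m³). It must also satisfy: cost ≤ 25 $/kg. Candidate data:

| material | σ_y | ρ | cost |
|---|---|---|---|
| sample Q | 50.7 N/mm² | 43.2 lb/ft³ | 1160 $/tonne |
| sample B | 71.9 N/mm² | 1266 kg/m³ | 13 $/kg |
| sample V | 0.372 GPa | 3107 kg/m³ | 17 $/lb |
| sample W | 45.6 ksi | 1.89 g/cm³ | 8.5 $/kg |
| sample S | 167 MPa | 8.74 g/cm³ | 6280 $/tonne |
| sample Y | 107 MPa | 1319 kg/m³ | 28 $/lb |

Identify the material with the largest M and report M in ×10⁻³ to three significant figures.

Screen on constraints: cost ≤ 25 $/kg. Survivors: sample Q, sample B, sample W, sample S.
Convert each candidate to consistent units, then evaluate M:
  sample Q: σ_y = 50.70 MPa, ρ = 692.0 kg/m³
  sample B: σ_y = 71.90 MPa, ρ = 1266 kg/m³
  sample W: σ_y = 314.4 MPa, ρ = 1890 kg/m³
  sample S: σ_y = 167.0 MPa, ρ = 8740 kg/m³
  sample W: M = 24.5×10⁻³
  sample Q: M = 19.8×10⁻³
  sample B: M = 13.7×10⁻³
  sample S: M = 3.47×10⁻³
Sample W ranks first.

sample W, M = 24.5×10⁻³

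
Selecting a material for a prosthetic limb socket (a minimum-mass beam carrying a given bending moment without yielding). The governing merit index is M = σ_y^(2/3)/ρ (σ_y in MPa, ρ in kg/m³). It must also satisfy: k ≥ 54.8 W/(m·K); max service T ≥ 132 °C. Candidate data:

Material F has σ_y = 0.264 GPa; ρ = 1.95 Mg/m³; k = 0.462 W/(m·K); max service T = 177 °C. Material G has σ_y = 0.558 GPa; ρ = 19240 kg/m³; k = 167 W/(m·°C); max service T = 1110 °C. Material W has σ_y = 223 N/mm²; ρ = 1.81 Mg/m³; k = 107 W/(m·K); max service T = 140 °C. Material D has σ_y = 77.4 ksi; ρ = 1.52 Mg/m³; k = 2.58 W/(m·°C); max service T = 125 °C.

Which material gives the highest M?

material W

Screen on constraints: k ≥ 54.8 W/(m·K); max service T ≥ 132 °C. Survivors: material G, material W.
Normalizing units and computing the index:
  material G: σ_y = 558.0 MPa, ρ = 19240 kg/m³
  material W: σ_y = 223.0 MPa, ρ = 1810 kg/m³
  material W: M = 20.3×10⁻³
  material G: M = 3.52×10⁻³
Highest index: material W.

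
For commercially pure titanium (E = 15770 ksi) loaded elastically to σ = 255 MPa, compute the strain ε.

E = 15770 ksi = 108.7 GPa = 108700 MPa.
ε = σ/E = 255 / 108700 = 2.35×10⁻³.

2.35×10⁻³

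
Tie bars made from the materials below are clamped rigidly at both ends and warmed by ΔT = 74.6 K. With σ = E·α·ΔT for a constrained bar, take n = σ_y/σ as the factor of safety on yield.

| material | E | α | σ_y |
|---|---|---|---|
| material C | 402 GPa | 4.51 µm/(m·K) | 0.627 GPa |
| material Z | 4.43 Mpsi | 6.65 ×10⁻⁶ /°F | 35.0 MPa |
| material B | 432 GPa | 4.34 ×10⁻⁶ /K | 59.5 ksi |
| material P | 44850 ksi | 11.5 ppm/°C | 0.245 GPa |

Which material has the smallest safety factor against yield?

Converting E to GPa, α to ×10⁻⁶/K, σ_y to MPa, then σ and n for each:
  material C: E = 402.0, α = 4.51, σ_y = 627.0 → σ = 135 MPa, n = 4.64
  material Z: E = 30.54, α = 12.0, σ_y = 35.00 → σ = 27.3 MPa, n = 1.28
  material B: E = 432.0, α = 4.34, σ_y = 410.2 → σ = 140 MPa, n = 2.93
  material P: E = 309.2, α = 11.5, σ_y = 245.0 → σ = 265 MPa, n = 0.924
The minimum is material P at n = 0.924.

material P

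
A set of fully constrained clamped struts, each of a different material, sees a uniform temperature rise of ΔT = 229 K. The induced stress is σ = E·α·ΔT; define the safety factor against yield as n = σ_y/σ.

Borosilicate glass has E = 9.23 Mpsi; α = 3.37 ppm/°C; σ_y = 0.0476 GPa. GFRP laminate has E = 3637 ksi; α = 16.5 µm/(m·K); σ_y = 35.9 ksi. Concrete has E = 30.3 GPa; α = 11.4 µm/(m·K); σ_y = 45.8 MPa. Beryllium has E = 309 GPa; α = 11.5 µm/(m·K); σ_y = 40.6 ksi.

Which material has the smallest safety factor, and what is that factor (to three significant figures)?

In consistent units (E in GPa, α in ×10⁻⁶/K, σ_y in MPa):
  borosilicate glass: E = 63.64, α = 3.37, σ_y = 47.60 → σ = 49.1 MPa, n = 0.969
  GFRP laminate: E = 25.08, α = 16.5, σ_y = 247.5 → σ = 94.8 MPa, n = 2.61
  concrete: E = 30.30, α = 11.4, σ_y = 45.80 → σ = 79.1 MPa, n = 0.579
  beryllium: E = 309.0, α = 11.5, σ_y = 279.9 → σ = 814 MPa, n = 0.344
Beryllium has the lowest safety factor, n = 0.344.

beryllium, n = 0.344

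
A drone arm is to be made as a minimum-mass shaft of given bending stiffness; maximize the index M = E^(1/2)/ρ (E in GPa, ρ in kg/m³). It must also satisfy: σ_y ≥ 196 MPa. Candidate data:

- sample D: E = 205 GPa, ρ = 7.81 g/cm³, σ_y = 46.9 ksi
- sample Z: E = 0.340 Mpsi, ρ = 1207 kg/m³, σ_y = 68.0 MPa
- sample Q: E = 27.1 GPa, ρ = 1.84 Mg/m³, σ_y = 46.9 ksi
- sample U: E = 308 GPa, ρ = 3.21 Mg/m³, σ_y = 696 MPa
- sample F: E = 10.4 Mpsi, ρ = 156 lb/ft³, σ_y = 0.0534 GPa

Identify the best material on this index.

sample U

Screen on constraints: σ_y ≥ 196 MPa. Survivors: sample D, sample Q, sample U.
In SI units:
  sample D: E = 205.0 GPa, ρ = 7810 kg/m³
  sample Q: E = 27.10 GPa, ρ = 1840 kg/m³
  sample U: E = 308.0 GPa, ρ = 3210 kg/m³
  sample U: M = 5.47×10⁻³
  sample Q: M = 2.83×10⁻³
  sample D: M = 1.83×10⁻³
The maximum is for sample U.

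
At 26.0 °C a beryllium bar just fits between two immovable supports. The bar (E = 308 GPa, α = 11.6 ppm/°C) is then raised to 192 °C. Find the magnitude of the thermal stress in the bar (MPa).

ΔT = 166.0 K. Constrained thermal stress σ = E·α·ΔT = 308.0×10³ MPa × 11.6×10⁻⁶ × 166.0 = 593 MPa (compressive).

593 MPa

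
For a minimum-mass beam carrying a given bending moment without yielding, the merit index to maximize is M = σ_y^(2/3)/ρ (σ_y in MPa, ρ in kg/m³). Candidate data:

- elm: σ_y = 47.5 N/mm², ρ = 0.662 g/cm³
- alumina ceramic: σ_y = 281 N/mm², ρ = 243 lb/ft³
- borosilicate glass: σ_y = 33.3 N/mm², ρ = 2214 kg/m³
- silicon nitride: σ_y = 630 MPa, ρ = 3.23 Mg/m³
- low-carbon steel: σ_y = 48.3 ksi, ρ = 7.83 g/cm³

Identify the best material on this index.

In SI units:
  elm: σ_y = 47.50 MPa, ρ = 662.0 kg/m³
  alumina ceramic: σ_y = 281.0 MPa, ρ = 3892 kg/m³
  borosilicate glass: σ_y = 33.30 MPa, ρ = 2214 kg/m³
  silicon nitride: σ_y = 630.0 MPa, ρ = 3230 kg/m³
  low-carbon steel: σ_y = 333.0 MPa, ρ = 7830 kg/m³
  silicon nitride: M = 22.8×10⁻³
  elm: M = 19.8×10⁻³
  alumina ceramic: M = 11.0×10⁻³
  low-carbon steel: M = 6.14×10⁻³
  borosilicate glass: M = 4.68×10⁻³
The maximum is for silicon nitride.

silicon nitride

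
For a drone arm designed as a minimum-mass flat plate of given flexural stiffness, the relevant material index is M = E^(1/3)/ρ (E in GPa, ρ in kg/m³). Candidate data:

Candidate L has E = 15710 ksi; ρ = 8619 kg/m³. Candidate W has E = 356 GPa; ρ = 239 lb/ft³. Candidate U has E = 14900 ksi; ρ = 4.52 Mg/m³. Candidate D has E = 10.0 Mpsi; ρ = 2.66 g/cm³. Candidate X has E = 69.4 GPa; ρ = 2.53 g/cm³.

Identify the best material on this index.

candidate W

After converting to SI:
  candidate L: E = 108.3 GPa, ρ = 8619 kg/m³
  candidate W: E = 356.0 GPa, ρ = 3828 kg/m³
  candidate U: E = 102.7 GPa, ρ = 4520 kg/m³
  candidate D: E = 68.95 GPa, ρ = 2660 kg/m³
  candidate X: E = 69.40 GPa, ρ = 2530 kg/m³
  candidate W: M = 1.85×10⁻³
  candidate X: M = 1.62×10⁻³
  candidate D: M = 1.54×10⁻³
  candidate U: M = 1.04×10⁻³
  candidate L: M = 0.553×10⁻³
Candidate W has the largest M.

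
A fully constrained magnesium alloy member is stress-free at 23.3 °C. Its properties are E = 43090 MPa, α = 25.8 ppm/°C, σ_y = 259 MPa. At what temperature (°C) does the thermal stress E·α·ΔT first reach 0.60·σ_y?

E = 43090 MPa = 43.09 GPa.
E·α·ΔT = 155.4 MPa ⇒ ΔT = 155.4 / (43.09×10³ × 25.8×10⁻⁶) = 139.8 K.
T = 23.3 + 139.8 = 163.1 °C.

163 °C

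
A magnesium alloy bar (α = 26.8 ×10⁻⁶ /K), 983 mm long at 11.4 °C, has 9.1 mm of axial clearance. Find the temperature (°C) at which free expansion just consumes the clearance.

α·L₀·ΔT = 9.1 mm ⇒ ΔT = 9.1 / (26.8×10⁻⁶ × 983.0) = 345.4 K.
T = 11.4 + 345.4 = 356.8 °C.

357 °C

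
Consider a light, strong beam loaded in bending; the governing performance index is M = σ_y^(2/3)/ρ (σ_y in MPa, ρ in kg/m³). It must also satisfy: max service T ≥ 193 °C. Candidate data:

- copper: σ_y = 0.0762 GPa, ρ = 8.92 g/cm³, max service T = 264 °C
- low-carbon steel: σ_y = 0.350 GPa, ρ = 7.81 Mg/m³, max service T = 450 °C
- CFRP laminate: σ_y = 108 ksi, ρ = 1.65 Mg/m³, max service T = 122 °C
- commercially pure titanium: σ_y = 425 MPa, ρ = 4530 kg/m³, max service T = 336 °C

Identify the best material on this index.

Screen on constraints: max service T ≥ 193 °C. Survivors: copper, low-carbon steel, commercially pure titanium.
Normalizing units and computing the index:
  copper: σ_y = 76.20 MPa, ρ = 8920 kg/m³
  low-carbon steel: σ_y = 350.0 MPa, ρ = 7810 kg/m³
  commercially pure titanium: σ_y = 425.0 MPa, ρ = 4530 kg/m³
  commercially pure titanium: M = 12.5×10⁻³
  low-carbon steel: M = 6.36×10⁻³
  copper: M = 2.01×10⁻³
The maximum is for commercially pure titanium.

commercially pure titanium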